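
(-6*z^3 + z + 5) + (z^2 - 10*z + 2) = -6*z^3 + z^2 - 9*z + 7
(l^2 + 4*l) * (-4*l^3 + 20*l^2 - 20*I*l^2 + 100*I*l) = -4*l^5 + 4*l^4 - 20*I*l^4 + 80*l^3 + 20*I*l^3 + 400*I*l^2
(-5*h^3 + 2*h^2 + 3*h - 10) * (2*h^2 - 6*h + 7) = -10*h^5 + 34*h^4 - 41*h^3 - 24*h^2 + 81*h - 70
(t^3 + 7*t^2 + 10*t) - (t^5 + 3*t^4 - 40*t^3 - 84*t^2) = -t^5 - 3*t^4 + 41*t^3 + 91*t^2 + 10*t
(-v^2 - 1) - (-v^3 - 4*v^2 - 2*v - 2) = v^3 + 3*v^2 + 2*v + 1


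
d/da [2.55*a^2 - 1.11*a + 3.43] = 5.1*a - 1.11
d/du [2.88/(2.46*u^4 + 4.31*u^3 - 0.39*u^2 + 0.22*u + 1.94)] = (-28.3392*u^3 - 37.2384*u^2 + 2.2464*u - 0.6336)/(2.46*u^4 + 4.31*u^3 - 0.39*u^2 + 0.22*u + 1.94)^2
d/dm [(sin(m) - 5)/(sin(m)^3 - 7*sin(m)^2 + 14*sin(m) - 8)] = (-2*sin(m)^3 + 22*sin(m)^2 - 70*sin(m) + 62)*cos(m)/(sin(m)^3 - 7*sin(m)^2 + 14*sin(m) - 8)^2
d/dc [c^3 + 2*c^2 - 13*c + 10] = 3*c^2 + 4*c - 13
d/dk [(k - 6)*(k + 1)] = 2*k - 5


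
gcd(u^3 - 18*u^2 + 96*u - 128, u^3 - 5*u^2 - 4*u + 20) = u - 2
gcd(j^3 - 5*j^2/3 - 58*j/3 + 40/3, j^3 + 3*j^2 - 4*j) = j + 4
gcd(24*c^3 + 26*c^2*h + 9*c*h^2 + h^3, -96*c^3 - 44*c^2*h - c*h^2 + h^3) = 12*c^2 + 7*c*h + h^2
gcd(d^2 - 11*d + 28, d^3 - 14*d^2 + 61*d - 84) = d^2 - 11*d + 28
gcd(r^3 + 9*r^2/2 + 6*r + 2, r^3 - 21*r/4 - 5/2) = r^2 + 5*r/2 + 1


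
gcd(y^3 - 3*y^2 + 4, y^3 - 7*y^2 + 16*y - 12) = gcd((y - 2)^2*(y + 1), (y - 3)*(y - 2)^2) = y^2 - 4*y + 4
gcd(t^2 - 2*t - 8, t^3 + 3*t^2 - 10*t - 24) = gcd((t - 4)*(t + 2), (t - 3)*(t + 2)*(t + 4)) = t + 2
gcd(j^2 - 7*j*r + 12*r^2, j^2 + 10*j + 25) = 1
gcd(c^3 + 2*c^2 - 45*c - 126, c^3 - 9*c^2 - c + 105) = c^2 - 4*c - 21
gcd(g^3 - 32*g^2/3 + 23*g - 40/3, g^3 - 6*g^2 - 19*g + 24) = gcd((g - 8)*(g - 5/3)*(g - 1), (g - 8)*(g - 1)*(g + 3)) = g^2 - 9*g + 8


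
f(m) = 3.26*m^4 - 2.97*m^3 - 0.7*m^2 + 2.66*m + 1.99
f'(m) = 13.04*m^3 - 8.91*m^2 - 1.4*m + 2.66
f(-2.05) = 76.76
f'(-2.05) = -144.26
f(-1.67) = 34.78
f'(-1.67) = -80.58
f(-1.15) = 8.22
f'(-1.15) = -27.35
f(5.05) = 1735.30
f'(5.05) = 1447.75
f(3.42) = 330.08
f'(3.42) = 415.28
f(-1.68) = 35.60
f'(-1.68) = -81.97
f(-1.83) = 49.54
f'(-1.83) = -104.53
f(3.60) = 411.48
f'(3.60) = 490.54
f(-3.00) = 331.96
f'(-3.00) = -425.41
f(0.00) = 1.99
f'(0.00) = 2.66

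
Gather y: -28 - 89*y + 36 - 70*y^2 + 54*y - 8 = -70*y^2 - 35*y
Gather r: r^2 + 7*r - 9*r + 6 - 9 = r^2 - 2*r - 3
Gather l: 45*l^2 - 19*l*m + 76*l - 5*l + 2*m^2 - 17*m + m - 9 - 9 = 45*l^2 + l*(71 - 19*m) + 2*m^2 - 16*m - 18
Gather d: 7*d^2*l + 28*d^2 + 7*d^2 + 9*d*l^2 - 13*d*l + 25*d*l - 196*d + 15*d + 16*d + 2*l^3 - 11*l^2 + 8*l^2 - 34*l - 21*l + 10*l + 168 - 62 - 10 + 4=d^2*(7*l + 35) + d*(9*l^2 + 12*l - 165) + 2*l^3 - 3*l^2 - 45*l + 100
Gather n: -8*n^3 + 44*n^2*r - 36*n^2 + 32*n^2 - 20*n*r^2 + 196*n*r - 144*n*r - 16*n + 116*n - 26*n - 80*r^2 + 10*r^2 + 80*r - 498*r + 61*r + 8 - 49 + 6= -8*n^3 + n^2*(44*r - 4) + n*(-20*r^2 + 52*r + 74) - 70*r^2 - 357*r - 35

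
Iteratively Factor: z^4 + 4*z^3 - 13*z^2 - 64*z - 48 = (z + 4)*(z^3 - 13*z - 12) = (z - 4)*(z + 4)*(z^2 + 4*z + 3) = (z - 4)*(z + 1)*(z + 4)*(z + 3)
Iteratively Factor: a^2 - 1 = (a - 1)*(a + 1)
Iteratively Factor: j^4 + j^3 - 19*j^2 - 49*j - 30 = (j + 3)*(j^3 - 2*j^2 - 13*j - 10) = (j - 5)*(j + 3)*(j^2 + 3*j + 2) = (j - 5)*(j + 1)*(j + 3)*(j + 2)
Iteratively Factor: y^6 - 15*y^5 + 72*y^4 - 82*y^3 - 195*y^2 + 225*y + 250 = (y + 1)*(y^5 - 16*y^4 + 88*y^3 - 170*y^2 - 25*y + 250) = (y - 5)*(y + 1)*(y^4 - 11*y^3 + 33*y^2 - 5*y - 50) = (y - 5)^2*(y + 1)*(y^3 - 6*y^2 + 3*y + 10) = (y - 5)^2*(y - 2)*(y + 1)*(y^2 - 4*y - 5) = (y - 5)^2*(y - 2)*(y + 1)^2*(y - 5)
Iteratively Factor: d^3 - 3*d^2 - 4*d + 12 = (d - 3)*(d^2 - 4) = (d - 3)*(d + 2)*(d - 2)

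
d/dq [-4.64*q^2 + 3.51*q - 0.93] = 3.51 - 9.28*q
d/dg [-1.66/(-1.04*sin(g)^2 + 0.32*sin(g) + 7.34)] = (0.5312 - 3.4528*sin(g))*cos(g)/(-1.04*sin(g)^2 + 0.32*sin(g) + 7.34)^2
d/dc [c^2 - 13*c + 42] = 2*c - 13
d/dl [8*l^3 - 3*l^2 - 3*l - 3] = 24*l^2 - 6*l - 3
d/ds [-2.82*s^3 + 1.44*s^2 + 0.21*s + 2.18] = -8.46*s^2 + 2.88*s + 0.21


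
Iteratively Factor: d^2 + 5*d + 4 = (d + 1)*(d + 4)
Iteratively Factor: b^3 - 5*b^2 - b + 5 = (b + 1)*(b^2 - 6*b + 5) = (b - 5)*(b + 1)*(b - 1)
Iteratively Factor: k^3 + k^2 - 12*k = (k - 3)*(k^2 + 4*k) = k*(k - 3)*(k + 4)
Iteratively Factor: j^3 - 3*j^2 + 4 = (j - 2)*(j^2 - j - 2) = (j - 2)^2*(j + 1)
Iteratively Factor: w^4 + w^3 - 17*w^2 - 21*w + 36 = (w + 3)*(w^3 - 2*w^2 - 11*w + 12) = (w - 4)*(w + 3)*(w^2 + 2*w - 3) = (w - 4)*(w - 1)*(w + 3)*(w + 3)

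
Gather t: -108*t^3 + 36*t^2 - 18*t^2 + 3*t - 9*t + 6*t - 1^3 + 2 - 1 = -108*t^3 + 18*t^2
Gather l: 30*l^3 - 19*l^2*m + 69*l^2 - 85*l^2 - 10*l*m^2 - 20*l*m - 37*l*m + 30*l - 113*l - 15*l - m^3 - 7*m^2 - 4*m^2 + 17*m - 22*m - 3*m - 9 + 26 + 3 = 30*l^3 + l^2*(-19*m - 16) + l*(-10*m^2 - 57*m - 98) - m^3 - 11*m^2 - 8*m + 20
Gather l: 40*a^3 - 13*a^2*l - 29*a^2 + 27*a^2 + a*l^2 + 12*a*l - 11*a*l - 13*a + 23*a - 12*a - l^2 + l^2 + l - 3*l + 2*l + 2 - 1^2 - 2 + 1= 40*a^3 - 2*a^2 + a*l^2 - 2*a + l*(-13*a^2 + a)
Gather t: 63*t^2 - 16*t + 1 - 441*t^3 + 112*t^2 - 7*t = -441*t^3 + 175*t^2 - 23*t + 1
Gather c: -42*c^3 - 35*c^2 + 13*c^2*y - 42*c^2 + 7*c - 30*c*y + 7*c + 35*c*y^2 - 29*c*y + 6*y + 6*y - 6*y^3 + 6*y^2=-42*c^3 + c^2*(13*y - 77) + c*(35*y^2 - 59*y + 14) - 6*y^3 + 6*y^2 + 12*y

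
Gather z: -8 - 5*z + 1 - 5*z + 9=2 - 10*z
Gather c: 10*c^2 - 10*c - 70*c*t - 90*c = 10*c^2 + c*(-70*t - 100)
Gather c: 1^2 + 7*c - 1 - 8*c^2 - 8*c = -8*c^2 - c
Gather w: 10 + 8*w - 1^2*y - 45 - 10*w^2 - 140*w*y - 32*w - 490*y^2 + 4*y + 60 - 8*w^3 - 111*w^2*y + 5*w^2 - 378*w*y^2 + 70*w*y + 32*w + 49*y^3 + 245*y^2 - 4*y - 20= -8*w^3 + w^2*(-111*y - 5) + w*(-378*y^2 - 70*y + 8) + 49*y^3 - 245*y^2 - y + 5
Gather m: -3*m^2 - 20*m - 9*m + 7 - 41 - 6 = -3*m^2 - 29*m - 40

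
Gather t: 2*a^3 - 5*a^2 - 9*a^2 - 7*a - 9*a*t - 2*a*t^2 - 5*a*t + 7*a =2*a^3 - 14*a^2 - 2*a*t^2 - 14*a*t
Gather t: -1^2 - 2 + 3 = 0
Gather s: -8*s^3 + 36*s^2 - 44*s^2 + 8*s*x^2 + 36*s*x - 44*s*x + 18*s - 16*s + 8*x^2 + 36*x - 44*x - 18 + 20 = -8*s^3 - 8*s^2 + s*(8*x^2 - 8*x + 2) + 8*x^2 - 8*x + 2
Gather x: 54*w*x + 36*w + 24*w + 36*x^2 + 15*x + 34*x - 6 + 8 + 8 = 60*w + 36*x^2 + x*(54*w + 49) + 10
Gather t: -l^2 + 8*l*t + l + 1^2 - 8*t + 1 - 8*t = -l^2 + l + t*(8*l - 16) + 2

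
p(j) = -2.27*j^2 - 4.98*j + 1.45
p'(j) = -4.54*j - 4.98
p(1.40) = -9.97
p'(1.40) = -11.34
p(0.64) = -2.67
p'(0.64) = -7.89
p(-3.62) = -10.27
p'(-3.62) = 11.45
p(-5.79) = -45.82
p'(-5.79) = 21.31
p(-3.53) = -9.26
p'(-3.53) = 11.05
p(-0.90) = 4.09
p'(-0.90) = -0.89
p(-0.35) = 2.91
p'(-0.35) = -3.39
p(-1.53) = 3.76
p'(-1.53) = 1.97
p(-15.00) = -434.60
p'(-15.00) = 63.12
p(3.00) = -33.92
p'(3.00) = -18.60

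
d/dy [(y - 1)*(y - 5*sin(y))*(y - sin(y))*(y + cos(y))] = (1 - y)*(y - 5*sin(y))*(y - sin(y))*(sin(y) - 1) + (1 - y)*(y - 5*sin(y))*(y + cos(y))*(cos(y) - 1) + (1 - y)*(y - sin(y))*(y + cos(y))*(5*cos(y) - 1) + (y - 5*sin(y))*(y - sin(y))*(y + cos(y))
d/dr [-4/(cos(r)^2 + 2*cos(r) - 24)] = -8*(cos(r) + 1)*sin(r)/(cos(r)^2 + 2*cos(r) - 24)^2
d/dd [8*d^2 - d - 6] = 16*d - 1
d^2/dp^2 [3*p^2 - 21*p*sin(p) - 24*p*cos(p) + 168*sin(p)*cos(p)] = 21*p*sin(p) + 24*p*cos(p) + 48*sin(p) - 336*sin(2*p) - 42*cos(p) + 6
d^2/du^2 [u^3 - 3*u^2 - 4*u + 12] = 6*u - 6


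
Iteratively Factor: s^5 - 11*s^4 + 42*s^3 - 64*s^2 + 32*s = (s - 4)*(s^4 - 7*s^3 + 14*s^2 - 8*s) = s*(s - 4)*(s^3 - 7*s^2 + 14*s - 8) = s*(s - 4)*(s - 1)*(s^2 - 6*s + 8) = s*(s - 4)^2*(s - 1)*(s - 2)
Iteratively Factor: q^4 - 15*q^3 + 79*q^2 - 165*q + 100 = (q - 4)*(q^3 - 11*q^2 + 35*q - 25) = (q - 5)*(q - 4)*(q^2 - 6*q + 5) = (q - 5)*(q - 4)*(q - 1)*(q - 5)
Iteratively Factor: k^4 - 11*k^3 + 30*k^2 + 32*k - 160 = (k + 2)*(k^3 - 13*k^2 + 56*k - 80) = (k - 5)*(k + 2)*(k^2 - 8*k + 16) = (k - 5)*(k - 4)*(k + 2)*(k - 4)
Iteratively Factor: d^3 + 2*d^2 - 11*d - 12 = (d + 1)*(d^2 + d - 12) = (d - 3)*(d + 1)*(d + 4)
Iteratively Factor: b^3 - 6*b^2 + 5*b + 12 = (b - 3)*(b^2 - 3*b - 4) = (b - 4)*(b - 3)*(b + 1)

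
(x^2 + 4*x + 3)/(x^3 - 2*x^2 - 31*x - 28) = (x + 3)/(x^2 - 3*x - 28)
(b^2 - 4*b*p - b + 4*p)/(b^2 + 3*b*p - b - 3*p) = (b - 4*p)/(b + 3*p)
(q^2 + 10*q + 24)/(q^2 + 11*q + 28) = (q + 6)/(q + 7)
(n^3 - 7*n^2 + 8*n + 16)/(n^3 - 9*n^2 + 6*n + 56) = (n^2 - 3*n - 4)/(n^2 - 5*n - 14)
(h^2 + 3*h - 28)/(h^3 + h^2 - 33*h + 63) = (h - 4)/(h^2 - 6*h + 9)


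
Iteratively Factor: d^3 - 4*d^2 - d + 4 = (d - 4)*(d^2 - 1) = (d - 4)*(d + 1)*(d - 1)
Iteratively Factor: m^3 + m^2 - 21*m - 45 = (m + 3)*(m^2 - 2*m - 15) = (m - 5)*(m + 3)*(m + 3)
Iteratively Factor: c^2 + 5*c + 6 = (c + 3)*(c + 2)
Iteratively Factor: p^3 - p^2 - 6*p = (p)*(p^2 - p - 6) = p*(p + 2)*(p - 3)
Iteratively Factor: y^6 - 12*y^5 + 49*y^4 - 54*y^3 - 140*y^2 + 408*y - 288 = (y - 3)*(y^5 - 9*y^4 + 22*y^3 + 12*y^2 - 104*y + 96) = (y - 3)*(y - 2)*(y^4 - 7*y^3 + 8*y^2 + 28*y - 48) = (y - 3)*(y - 2)^2*(y^3 - 5*y^2 - 2*y + 24) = (y - 4)*(y - 3)*(y - 2)^2*(y^2 - y - 6) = (y - 4)*(y - 3)^2*(y - 2)^2*(y + 2)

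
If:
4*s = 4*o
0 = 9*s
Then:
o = 0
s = 0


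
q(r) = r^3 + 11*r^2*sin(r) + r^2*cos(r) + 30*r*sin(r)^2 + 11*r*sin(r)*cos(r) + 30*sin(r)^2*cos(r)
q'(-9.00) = -714.78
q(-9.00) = -1257.67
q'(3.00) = -55.09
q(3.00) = 28.65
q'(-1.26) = 115.06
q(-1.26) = -40.05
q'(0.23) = 24.26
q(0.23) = 2.63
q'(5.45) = 83.97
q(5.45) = 10.81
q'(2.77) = -57.53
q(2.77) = 41.71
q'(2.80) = -57.53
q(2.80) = 39.99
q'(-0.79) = 41.44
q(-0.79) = -1.89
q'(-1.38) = 123.50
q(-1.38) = -54.44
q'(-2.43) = -60.95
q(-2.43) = -115.24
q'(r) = -r^2*sin(r) + 11*r^2*cos(r) + 3*r^2 - 11*r*sin(r)^2 + 60*r*sin(r)*cos(r) + 22*r*sin(r) + 11*r*cos(r)^2 + 2*r*cos(r) - 30*sin(r)^3 + 30*sin(r)^2 + 60*sin(r)*cos(r)^2 + 11*sin(r)*cos(r)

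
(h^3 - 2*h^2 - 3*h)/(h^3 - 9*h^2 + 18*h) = (h + 1)/(h - 6)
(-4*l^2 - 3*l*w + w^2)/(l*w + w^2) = (-4*l + w)/w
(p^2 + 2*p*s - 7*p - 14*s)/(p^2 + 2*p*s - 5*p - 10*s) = (p - 7)/(p - 5)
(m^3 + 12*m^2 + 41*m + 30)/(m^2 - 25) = (m^2 + 7*m + 6)/(m - 5)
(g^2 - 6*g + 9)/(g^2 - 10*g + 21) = (g - 3)/(g - 7)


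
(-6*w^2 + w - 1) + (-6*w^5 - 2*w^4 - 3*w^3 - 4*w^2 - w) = -6*w^5 - 2*w^4 - 3*w^3 - 10*w^2 - 1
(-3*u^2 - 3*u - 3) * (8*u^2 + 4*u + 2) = -24*u^4 - 36*u^3 - 42*u^2 - 18*u - 6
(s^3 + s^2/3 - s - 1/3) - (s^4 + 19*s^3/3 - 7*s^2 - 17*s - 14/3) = -s^4 - 16*s^3/3 + 22*s^2/3 + 16*s + 13/3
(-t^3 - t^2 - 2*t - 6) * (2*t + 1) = -2*t^4 - 3*t^3 - 5*t^2 - 14*t - 6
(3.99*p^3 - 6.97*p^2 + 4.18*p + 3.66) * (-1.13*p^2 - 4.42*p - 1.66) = -4.5087*p^5 - 9.7597*p^4 + 19.4606*p^3 - 11.0412*p^2 - 23.116*p - 6.0756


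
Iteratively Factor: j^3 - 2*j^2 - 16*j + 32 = (j - 2)*(j^2 - 16) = (j - 4)*(j - 2)*(j + 4)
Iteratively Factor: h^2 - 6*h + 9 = (h - 3)*(h - 3)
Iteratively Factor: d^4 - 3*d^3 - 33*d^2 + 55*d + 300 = (d + 4)*(d^3 - 7*d^2 - 5*d + 75) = (d - 5)*(d + 4)*(d^2 - 2*d - 15) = (d - 5)^2*(d + 4)*(d + 3)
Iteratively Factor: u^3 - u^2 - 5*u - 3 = (u + 1)*(u^2 - 2*u - 3) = (u - 3)*(u + 1)*(u + 1)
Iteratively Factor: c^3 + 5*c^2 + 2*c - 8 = (c + 2)*(c^2 + 3*c - 4) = (c - 1)*(c + 2)*(c + 4)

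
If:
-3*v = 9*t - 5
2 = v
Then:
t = -1/9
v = 2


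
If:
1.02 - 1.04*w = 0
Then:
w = 0.98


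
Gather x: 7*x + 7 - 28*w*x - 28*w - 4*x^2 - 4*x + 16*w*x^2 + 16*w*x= -28*w + x^2*(16*w - 4) + x*(3 - 12*w) + 7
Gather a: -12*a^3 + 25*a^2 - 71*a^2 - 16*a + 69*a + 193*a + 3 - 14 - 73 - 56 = -12*a^3 - 46*a^2 + 246*a - 140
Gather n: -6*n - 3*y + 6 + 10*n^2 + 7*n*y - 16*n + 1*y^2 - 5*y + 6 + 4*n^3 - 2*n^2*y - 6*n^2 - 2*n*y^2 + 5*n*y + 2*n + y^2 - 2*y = 4*n^3 + n^2*(4 - 2*y) + n*(-2*y^2 + 12*y - 20) + 2*y^2 - 10*y + 12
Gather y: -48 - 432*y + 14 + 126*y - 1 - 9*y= -315*y - 35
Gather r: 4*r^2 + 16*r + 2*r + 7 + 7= 4*r^2 + 18*r + 14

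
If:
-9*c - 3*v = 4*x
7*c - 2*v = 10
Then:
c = 10/13 - 8*x/39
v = -28*x/39 - 30/13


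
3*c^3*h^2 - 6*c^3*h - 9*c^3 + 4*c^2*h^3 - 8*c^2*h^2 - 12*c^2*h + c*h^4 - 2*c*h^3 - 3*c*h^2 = (c + h)*(3*c + h)*(h - 3)*(c*h + c)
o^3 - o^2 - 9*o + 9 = (o - 3)*(o - 1)*(o + 3)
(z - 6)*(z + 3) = z^2 - 3*z - 18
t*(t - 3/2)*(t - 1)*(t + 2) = t^4 - t^3/2 - 7*t^2/2 + 3*t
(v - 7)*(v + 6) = v^2 - v - 42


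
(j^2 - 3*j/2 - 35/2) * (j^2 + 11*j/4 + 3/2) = j^4 + 5*j^3/4 - 161*j^2/8 - 403*j/8 - 105/4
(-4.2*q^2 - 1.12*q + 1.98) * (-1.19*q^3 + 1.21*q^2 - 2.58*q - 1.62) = 4.998*q^5 - 3.7492*q^4 + 7.1246*q^3 + 12.0894*q^2 - 3.294*q - 3.2076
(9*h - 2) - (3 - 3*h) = 12*h - 5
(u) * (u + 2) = u^2 + 2*u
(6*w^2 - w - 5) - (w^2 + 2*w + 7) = 5*w^2 - 3*w - 12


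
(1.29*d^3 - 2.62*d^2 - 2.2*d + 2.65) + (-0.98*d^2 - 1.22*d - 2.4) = 1.29*d^3 - 3.6*d^2 - 3.42*d + 0.25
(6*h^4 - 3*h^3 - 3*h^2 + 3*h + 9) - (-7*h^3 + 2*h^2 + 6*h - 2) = 6*h^4 + 4*h^3 - 5*h^2 - 3*h + 11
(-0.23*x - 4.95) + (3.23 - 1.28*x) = -1.51*x - 1.72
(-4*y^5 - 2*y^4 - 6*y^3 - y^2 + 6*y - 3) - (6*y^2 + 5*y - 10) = -4*y^5 - 2*y^4 - 6*y^3 - 7*y^2 + y + 7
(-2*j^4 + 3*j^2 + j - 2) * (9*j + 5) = -18*j^5 - 10*j^4 + 27*j^3 + 24*j^2 - 13*j - 10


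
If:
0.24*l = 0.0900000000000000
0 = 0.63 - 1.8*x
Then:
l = 0.38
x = 0.35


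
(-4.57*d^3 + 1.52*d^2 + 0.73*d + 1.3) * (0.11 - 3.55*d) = 16.2235*d^4 - 5.8987*d^3 - 2.4243*d^2 - 4.5347*d + 0.143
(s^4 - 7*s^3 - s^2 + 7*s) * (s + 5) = s^5 - 2*s^4 - 36*s^3 + 2*s^2 + 35*s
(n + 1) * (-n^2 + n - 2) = -n^3 - n - 2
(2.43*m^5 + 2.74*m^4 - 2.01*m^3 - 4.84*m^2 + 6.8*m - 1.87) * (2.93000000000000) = 7.1199*m^5 + 8.0282*m^4 - 5.8893*m^3 - 14.1812*m^2 + 19.924*m - 5.4791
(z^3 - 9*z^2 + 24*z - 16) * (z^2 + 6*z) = z^5 - 3*z^4 - 30*z^3 + 128*z^2 - 96*z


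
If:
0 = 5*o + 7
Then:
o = -7/5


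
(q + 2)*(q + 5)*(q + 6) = q^3 + 13*q^2 + 52*q + 60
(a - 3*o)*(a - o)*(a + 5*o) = a^3 + a^2*o - 17*a*o^2 + 15*o^3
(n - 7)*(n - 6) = n^2 - 13*n + 42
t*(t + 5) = t^2 + 5*t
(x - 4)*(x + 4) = x^2 - 16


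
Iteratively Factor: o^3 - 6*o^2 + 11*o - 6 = (o - 2)*(o^2 - 4*o + 3) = (o - 2)*(o - 1)*(o - 3)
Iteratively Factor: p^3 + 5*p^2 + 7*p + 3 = (p + 1)*(p^2 + 4*p + 3) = (p + 1)^2*(p + 3)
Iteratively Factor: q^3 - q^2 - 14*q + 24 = (q - 2)*(q^2 + q - 12) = (q - 2)*(q + 4)*(q - 3)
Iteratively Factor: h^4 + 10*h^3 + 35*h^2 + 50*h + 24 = (h + 4)*(h^3 + 6*h^2 + 11*h + 6) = (h + 2)*(h + 4)*(h^2 + 4*h + 3) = (h + 1)*(h + 2)*(h + 4)*(h + 3)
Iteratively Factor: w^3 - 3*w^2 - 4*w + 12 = (w - 3)*(w^2 - 4) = (w - 3)*(w - 2)*(w + 2)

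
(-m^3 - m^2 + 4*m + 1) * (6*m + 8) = -6*m^4 - 14*m^3 + 16*m^2 + 38*m + 8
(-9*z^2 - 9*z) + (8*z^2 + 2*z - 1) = -z^2 - 7*z - 1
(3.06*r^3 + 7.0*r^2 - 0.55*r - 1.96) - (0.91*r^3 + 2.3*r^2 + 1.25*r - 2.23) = 2.15*r^3 + 4.7*r^2 - 1.8*r + 0.27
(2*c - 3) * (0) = 0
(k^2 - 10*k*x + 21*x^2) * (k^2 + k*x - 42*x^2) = k^4 - 9*k^3*x - 31*k^2*x^2 + 441*k*x^3 - 882*x^4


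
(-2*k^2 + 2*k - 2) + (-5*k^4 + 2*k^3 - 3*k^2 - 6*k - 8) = -5*k^4 + 2*k^3 - 5*k^2 - 4*k - 10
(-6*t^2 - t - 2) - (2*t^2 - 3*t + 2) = -8*t^2 + 2*t - 4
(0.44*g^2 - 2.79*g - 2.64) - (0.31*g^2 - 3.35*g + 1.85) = 0.13*g^2 + 0.56*g - 4.49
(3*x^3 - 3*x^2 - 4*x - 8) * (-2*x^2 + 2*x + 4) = -6*x^5 + 12*x^4 + 14*x^3 - 4*x^2 - 32*x - 32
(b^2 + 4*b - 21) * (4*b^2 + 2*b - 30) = 4*b^4 + 18*b^3 - 106*b^2 - 162*b + 630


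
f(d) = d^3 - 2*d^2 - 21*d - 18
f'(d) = 3*d^2 - 4*d - 21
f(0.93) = -38.46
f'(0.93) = -22.13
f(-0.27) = -12.50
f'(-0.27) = -19.70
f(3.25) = -73.05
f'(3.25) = -2.31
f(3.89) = -71.09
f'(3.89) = 8.84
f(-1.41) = 4.83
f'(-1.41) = -9.40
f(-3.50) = -11.88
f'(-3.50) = 29.75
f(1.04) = -40.88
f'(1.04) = -21.92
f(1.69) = -54.38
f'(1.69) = -19.19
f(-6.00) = -180.00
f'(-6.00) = 111.00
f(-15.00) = -3528.00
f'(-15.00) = 714.00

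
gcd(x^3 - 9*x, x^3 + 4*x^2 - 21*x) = x^2 - 3*x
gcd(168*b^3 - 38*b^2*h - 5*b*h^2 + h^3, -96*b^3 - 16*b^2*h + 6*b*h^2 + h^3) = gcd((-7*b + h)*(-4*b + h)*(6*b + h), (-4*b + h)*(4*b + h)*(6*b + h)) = 24*b^2 - 2*b*h - h^2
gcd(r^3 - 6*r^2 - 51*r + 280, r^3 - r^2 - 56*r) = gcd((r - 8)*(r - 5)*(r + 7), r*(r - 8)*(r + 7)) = r^2 - r - 56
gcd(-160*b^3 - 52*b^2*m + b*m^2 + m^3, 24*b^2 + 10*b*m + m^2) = 4*b + m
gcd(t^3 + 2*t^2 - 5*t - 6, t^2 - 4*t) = 1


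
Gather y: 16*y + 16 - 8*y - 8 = 8*y + 8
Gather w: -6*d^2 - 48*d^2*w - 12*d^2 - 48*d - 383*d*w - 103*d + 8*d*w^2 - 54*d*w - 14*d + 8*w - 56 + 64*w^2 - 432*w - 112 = -18*d^2 - 165*d + w^2*(8*d + 64) + w*(-48*d^2 - 437*d - 424) - 168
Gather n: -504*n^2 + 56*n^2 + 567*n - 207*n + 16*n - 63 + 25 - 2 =-448*n^2 + 376*n - 40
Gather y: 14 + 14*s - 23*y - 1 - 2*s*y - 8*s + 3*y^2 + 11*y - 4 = 6*s + 3*y^2 + y*(-2*s - 12) + 9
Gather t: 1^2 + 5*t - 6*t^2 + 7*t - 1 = -6*t^2 + 12*t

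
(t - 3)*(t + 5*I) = t^2 - 3*t + 5*I*t - 15*I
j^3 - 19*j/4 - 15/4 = (j - 5/2)*(j + 1)*(j + 3/2)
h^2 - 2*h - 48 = (h - 8)*(h + 6)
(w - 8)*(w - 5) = w^2 - 13*w + 40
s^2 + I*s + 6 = (s - 2*I)*(s + 3*I)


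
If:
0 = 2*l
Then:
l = 0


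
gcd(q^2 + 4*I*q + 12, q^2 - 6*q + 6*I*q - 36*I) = q + 6*I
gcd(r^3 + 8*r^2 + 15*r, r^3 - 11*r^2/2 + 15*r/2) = r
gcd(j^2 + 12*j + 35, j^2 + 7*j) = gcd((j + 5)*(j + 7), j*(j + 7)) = j + 7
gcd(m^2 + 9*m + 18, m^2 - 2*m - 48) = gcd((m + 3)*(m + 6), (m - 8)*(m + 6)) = m + 6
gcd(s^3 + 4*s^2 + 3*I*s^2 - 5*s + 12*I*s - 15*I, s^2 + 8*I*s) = 1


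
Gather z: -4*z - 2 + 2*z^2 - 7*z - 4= 2*z^2 - 11*z - 6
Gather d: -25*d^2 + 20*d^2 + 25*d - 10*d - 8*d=-5*d^2 + 7*d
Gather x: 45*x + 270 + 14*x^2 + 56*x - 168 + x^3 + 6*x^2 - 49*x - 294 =x^3 + 20*x^2 + 52*x - 192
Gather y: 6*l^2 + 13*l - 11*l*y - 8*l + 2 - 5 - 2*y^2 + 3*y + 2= 6*l^2 + 5*l - 2*y^2 + y*(3 - 11*l) - 1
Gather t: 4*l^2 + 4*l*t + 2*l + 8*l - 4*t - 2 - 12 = 4*l^2 + 10*l + t*(4*l - 4) - 14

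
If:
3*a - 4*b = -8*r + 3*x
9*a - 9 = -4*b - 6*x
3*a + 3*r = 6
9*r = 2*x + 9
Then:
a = 41/19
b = 99/19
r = -3/19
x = -99/19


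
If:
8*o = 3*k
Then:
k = 8*o/3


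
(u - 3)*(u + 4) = u^2 + u - 12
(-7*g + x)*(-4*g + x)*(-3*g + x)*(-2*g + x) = 168*g^4 - 206*g^3*x + 89*g^2*x^2 - 16*g*x^3 + x^4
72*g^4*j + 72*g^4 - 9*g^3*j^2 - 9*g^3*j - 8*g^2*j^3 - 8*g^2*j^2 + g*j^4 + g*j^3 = (-8*g + j)*(-3*g + j)*(3*g + j)*(g*j + g)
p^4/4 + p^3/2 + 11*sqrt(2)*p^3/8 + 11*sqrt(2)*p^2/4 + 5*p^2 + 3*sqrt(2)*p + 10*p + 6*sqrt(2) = (p/2 + 1)*(p/2 + sqrt(2))*(p + 3*sqrt(2)/2)*(p + 2*sqrt(2))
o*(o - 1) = o^2 - o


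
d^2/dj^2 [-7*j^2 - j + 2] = -14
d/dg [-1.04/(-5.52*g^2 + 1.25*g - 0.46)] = (1.3 - 11.4816*g)/(5.52*g^2 - 1.25*g + 0.46)^2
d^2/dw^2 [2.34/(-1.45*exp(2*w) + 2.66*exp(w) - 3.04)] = (-2.34*(2.9*exp(w) - 2.66)*(5.8*exp(w) - 5.32)*exp(w) + (13.572*exp(w) - 6.2244)*(1.45*exp(2*w) - 2.66*exp(w) + 3.04))*exp(w)/(1.45*exp(2*w) - 2.66*exp(w) + 3.04)^3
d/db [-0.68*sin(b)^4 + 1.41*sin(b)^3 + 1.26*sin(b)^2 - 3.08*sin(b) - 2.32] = (-2.72*sin(b)^3 + 4.23*sin(b)^2 + 2.52*sin(b) - 3.08)*cos(b)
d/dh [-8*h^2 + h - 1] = 1 - 16*h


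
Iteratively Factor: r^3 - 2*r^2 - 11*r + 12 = (r - 1)*(r^2 - r - 12) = (r - 1)*(r + 3)*(r - 4)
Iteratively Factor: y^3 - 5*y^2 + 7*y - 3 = (y - 1)*(y^2 - 4*y + 3) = (y - 1)^2*(y - 3)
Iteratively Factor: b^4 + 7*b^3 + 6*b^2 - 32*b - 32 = (b - 2)*(b^3 + 9*b^2 + 24*b + 16) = (b - 2)*(b + 1)*(b^2 + 8*b + 16) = (b - 2)*(b + 1)*(b + 4)*(b + 4)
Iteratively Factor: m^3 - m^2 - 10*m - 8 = (m + 2)*(m^2 - 3*m - 4) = (m + 1)*(m + 2)*(m - 4)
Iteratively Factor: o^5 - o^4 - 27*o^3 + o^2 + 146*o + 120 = (o - 3)*(o^4 + 2*o^3 - 21*o^2 - 62*o - 40) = (o - 3)*(o + 4)*(o^3 - 2*o^2 - 13*o - 10) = (o - 3)*(o + 1)*(o + 4)*(o^2 - 3*o - 10) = (o - 5)*(o - 3)*(o + 1)*(o + 4)*(o + 2)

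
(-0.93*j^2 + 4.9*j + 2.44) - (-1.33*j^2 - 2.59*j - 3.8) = 0.4*j^2 + 7.49*j + 6.24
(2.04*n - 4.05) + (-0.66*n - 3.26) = 1.38*n - 7.31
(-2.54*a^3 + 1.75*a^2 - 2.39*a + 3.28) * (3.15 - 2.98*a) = 7.5692*a^4 - 13.216*a^3 + 12.6347*a^2 - 17.3029*a + 10.332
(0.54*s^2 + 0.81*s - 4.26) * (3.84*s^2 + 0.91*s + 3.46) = 2.0736*s^4 + 3.6018*s^3 - 13.7529*s^2 - 1.074*s - 14.7396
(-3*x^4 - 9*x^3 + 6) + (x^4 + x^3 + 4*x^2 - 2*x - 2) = -2*x^4 - 8*x^3 + 4*x^2 - 2*x + 4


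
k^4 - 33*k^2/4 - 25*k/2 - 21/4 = (k - 7/2)*(k + 3/2)*(sqrt(2)*k/2 + sqrt(2)/2)*(sqrt(2)*k + sqrt(2))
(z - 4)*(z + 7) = z^2 + 3*z - 28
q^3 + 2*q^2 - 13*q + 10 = (q - 2)*(q - 1)*(q + 5)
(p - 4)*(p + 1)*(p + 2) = p^3 - p^2 - 10*p - 8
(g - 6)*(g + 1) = g^2 - 5*g - 6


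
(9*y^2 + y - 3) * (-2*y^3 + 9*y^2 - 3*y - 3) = -18*y^5 + 79*y^4 - 12*y^3 - 57*y^2 + 6*y + 9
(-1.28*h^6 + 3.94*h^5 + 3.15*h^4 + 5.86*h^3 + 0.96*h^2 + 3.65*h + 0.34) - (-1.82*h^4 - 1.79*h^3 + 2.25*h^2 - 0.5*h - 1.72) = -1.28*h^6 + 3.94*h^5 + 4.97*h^4 + 7.65*h^3 - 1.29*h^2 + 4.15*h + 2.06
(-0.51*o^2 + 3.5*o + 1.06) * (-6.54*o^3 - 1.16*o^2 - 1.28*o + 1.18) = 3.3354*o^5 - 22.2984*o^4 - 10.3396*o^3 - 6.3114*o^2 + 2.7732*o + 1.2508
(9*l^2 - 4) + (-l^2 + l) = 8*l^2 + l - 4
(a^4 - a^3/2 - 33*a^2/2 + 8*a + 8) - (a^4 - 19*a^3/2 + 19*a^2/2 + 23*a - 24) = 9*a^3 - 26*a^2 - 15*a + 32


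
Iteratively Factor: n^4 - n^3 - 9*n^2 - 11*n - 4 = (n + 1)*(n^3 - 2*n^2 - 7*n - 4) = (n - 4)*(n + 1)*(n^2 + 2*n + 1) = (n - 4)*(n + 1)^2*(n + 1)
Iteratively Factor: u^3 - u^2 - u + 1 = (u - 1)*(u^2 - 1) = (u - 1)^2*(u + 1)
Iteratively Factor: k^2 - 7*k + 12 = (k - 3)*(k - 4)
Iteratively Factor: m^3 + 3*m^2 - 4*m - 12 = (m - 2)*(m^2 + 5*m + 6) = (m - 2)*(m + 2)*(m + 3)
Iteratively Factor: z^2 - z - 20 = (z + 4)*(z - 5)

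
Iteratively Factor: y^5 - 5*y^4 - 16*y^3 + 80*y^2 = (y - 4)*(y^4 - y^3 - 20*y^2) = (y - 4)*(y + 4)*(y^3 - 5*y^2) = (y - 5)*(y - 4)*(y + 4)*(y^2) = y*(y - 5)*(y - 4)*(y + 4)*(y)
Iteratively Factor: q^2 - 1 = (q + 1)*(q - 1)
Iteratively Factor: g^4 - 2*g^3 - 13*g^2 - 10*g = (g + 2)*(g^3 - 4*g^2 - 5*g) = (g + 1)*(g + 2)*(g^2 - 5*g) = g*(g + 1)*(g + 2)*(g - 5)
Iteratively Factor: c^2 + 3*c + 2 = (c + 1)*(c + 2)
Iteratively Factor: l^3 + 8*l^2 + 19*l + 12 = (l + 3)*(l^2 + 5*l + 4) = (l + 3)*(l + 4)*(l + 1)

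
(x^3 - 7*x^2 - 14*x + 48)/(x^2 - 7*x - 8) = (x^2 + x - 6)/(x + 1)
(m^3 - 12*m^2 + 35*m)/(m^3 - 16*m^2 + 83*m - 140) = m/(m - 4)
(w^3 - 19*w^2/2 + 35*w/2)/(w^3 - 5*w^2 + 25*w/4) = 2*(w - 7)/(2*w - 5)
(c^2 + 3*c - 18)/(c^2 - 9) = (c + 6)/(c + 3)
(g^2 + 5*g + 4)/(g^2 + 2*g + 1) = (g + 4)/(g + 1)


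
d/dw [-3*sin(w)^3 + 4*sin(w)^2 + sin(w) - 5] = (-9*sin(w)^2 + 8*sin(w) + 1)*cos(w)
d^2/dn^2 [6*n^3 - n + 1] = 36*n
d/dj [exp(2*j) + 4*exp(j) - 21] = 2*(exp(j) + 2)*exp(j)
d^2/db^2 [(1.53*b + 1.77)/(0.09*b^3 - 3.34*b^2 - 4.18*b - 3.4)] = (0.074358*b^5 - 2.587464*b^4 + 26.774316*b^3 + 120.095388*b^2 + 47.269584*b - 21.836664)/(0.000729*b^9 - 0.081162*b^8 + 2.910438*b^7 - 29.803276*b^6 - 129.041436*b^5 - 281.186088*b^4 - 354.721912*b^3 - 294.04968*b^2 - 144.9624*b - 39.304)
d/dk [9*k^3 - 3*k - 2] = 27*k^2 - 3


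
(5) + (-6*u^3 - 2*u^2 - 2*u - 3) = -6*u^3 - 2*u^2 - 2*u + 2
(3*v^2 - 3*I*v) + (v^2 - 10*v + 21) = 4*v^2 - 10*v - 3*I*v + 21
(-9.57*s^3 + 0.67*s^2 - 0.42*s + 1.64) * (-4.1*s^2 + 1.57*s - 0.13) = 39.237*s^5 - 17.7719*s^4 + 4.018*s^3 - 7.4705*s^2 + 2.6294*s - 0.2132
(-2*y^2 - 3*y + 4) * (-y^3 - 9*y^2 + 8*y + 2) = 2*y^5 + 21*y^4 + 7*y^3 - 64*y^2 + 26*y + 8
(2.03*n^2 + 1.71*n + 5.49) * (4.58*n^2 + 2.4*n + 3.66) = 9.2974*n^4 + 12.7038*n^3 + 36.678*n^2 + 19.4346*n + 20.0934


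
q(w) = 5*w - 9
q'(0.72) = 5.00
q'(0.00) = 5.00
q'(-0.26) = 5.00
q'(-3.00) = 5.00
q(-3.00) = -24.00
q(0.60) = -6.00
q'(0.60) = 5.00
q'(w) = 5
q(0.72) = -5.40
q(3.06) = 6.30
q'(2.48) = 5.00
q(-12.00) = -69.00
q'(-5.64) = 5.00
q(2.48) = 3.40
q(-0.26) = -10.30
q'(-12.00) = 5.00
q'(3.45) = 5.00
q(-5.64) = -37.20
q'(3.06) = 5.00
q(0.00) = -9.00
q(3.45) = 8.25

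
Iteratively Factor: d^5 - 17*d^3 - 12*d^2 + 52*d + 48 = (d + 2)*(d^4 - 2*d^3 - 13*d^2 + 14*d + 24) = (d - 2)*(d + 2)*(d^3 - 13*d - 12) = (d - 2)*(d + 1)*(d + 2)*(d^2 - d - 12) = (d - 2)*(d + 1)*(d + 2)*(d + 3)*(d - 4)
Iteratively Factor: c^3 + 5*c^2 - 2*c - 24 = (c + 4)*(c^2 + c - 6) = (c + 3)*(c + 4)*(c - 2)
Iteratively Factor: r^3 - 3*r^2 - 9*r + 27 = (r + 3)*(r^2 - 6*r + 9) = (r - 3)*(r + 3)*(r - 3)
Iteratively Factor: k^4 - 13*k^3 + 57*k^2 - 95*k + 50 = (k - 2)*(k^3 - 11*k^2 + 35*k - 25) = (k - 5)*(k - 2)*(k^2 - 6*k + 5) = (k - 5)^2*(k - 2)*(k - 1)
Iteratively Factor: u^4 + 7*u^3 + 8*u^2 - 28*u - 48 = (u + 2)*(u^3 + 5*u^2 - 2*u - 24) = (u + 2)*(u + 4)*(u^2 + u - 6) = (u - 2)*(u + 2)*(u + 4)*(u + 3)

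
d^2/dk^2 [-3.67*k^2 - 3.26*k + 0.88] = -7.34000000000000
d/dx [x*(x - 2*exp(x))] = -2*x*exp(x) + 2*x - 2*exp(x)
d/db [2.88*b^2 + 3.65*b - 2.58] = 5.76*b + 3.65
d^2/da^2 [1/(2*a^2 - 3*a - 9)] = 2*(4*a^2 - 6*a - (4*a - 3)^2 - 18)/(-2*a^2 + 3*a + 9)^3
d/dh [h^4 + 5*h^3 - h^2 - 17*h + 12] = 4*h^3 + 15*h^2 - 2*h - 17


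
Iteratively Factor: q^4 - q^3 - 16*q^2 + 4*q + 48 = (q - 4)*(q^3 + 3*q^2 - 4*q - 12) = (q - 4)*(q + 2)*(q^2 + q - 6) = (q - 4)*(q + 2)*(q + 3)*(q - 2)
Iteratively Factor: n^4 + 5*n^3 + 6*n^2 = (n)*(n^3 + 5*n^2 + 6*n) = n*(n + 2)*(n^2 + 3*n) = n^2*(n + 2)*(n + 3)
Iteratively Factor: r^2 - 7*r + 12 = (r - 4)*(r - 3)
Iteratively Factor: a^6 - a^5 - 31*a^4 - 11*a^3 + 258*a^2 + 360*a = (a - 4)*(a^5 + 3*a^4 - 19*a^3 - 87*a^2 - 90*a) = (a - 4)*(a + 3)*(a^4 - 19*a^2 - 30*a) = a*(a - 4)*(a + 3)*(a^3 - 19*a - 30) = a*(a - 5)*(a - 4)*(a + 3)*(a^2 + 5*a + 6) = a*(a - 5)*(a - 4)*(a + 3)^2*(a + 2)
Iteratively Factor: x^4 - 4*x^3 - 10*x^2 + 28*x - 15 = (x + 3)*(x^3 - 7*x^2 + 11*x - 5) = (x - 5)*(x + 3)*(x^2 - 2*x + 1) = (x - 5)*(x - 1)*(x + 3)*(x - 1)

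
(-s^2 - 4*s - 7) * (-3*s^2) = 3*s^4 + 12*s^3 + 21*s^2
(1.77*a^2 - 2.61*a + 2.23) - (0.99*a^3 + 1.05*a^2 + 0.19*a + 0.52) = -0.99*a^3 + 0.72*a^2 - 2.8*a + 1.71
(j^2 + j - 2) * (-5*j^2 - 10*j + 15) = -5*j^4 - 15*j^3 + 15*j^2 + 35*j - 30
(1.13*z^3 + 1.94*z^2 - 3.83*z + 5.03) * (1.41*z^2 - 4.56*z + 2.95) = 1.5933*z^5 - 2.4174*z^4 - 10.9132*z^3 + 30.2801*z^2 - 34.2353*z + 14.8385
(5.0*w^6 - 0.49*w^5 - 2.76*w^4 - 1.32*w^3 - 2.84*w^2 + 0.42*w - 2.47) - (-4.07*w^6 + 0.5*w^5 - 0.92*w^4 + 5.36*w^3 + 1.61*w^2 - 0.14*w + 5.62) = 9.07*w^6 - 0.99*w^5 - 1.84*w^4 - 6.68*w^3 - 4.45*w^2 + 0.56*w - 8.09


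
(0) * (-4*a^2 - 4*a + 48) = 0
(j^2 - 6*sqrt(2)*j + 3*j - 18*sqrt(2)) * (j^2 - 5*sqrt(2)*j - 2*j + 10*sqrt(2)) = j^4 - 11*sqrt(2)*j^3 + j^3 - 11*sqrt(2)*j^2 + 54*j^2 + 60*j + 66*sqrt(2)*j - 360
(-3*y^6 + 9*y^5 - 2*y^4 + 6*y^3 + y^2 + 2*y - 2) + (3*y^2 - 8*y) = -3*y^6 + 9*y^5 - 2*y^4 + 6*y^3 + 4*y^2 - 6*y - 2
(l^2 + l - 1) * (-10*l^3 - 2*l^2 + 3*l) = -10*l^5 - 12*l^4 + 11*l^3 + 5*l^2 - 3*l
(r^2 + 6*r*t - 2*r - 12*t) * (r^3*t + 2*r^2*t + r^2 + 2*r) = r^5*t + 6*r^4*t^2 + r^4 + 2*r^3*t - 24*r^2*t^2 - 4*r^2 - 24*r*t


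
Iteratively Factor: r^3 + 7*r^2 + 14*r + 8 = (r + 4)*(r^2 + 3*r + 2) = (r + 1)*(r + 4)*(r + 2)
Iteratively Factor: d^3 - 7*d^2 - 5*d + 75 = (d + 3)*(d^2 - 10*d + 25) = (d - 5)*(d + 3)*(d - 5)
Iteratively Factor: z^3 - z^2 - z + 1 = (z - 1)*(z^2 - 1) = (z - 1)^2*(z + 1)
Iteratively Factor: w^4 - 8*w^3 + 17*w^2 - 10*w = (w - 1)*(w^3 - 7*w^2 + 10*w) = (w - 2)*(w - 1)*(w^2 - 5*w) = (w - 5)*(w - 2)*(w - 1)*(w)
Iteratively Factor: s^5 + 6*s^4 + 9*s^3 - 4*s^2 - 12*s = (s + 2)*(s^4 + 4*s^3 + s^2 - 6*s) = s*(s + 2)*(s^3 + 4*s^2 + s - 6) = s*(s + 2)^2*(s^2 + 2*s - 3) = s*(s - 1)*(s + 2)^2*(s + 3)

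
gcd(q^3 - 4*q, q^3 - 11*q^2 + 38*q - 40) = q - 2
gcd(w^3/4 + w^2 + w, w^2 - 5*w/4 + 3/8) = 1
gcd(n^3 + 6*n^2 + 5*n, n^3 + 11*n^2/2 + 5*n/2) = n^2 + 5*n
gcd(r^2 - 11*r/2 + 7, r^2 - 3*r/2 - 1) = r - 2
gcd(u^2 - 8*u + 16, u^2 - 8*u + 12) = 1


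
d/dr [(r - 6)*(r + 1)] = 2*r - 5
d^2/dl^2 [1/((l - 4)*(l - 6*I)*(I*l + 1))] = (-12*I*l^4 + l^3*(-112 + 64*I) + l^2*(504 + 234*I) + l*(-420 - 1176*I) - 336 + 1304*I)/(l^9 + l^8*(-12 - 21*I) + l^7*(-117 + 252*I) + l^6*(1916 - 413*I) + l^5*(-6930 - 5796*I) + l^4*(-1320 + 27804*I) + l^3*(47304 - 29008*I) + l^2*(-60768 - 36288*I) + l*(-10368 + 48384*I) + 13824)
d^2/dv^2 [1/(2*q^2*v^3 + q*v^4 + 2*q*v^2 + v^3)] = 2*(-(2*q^2*v + q*v^2 + 2*q + v)*(6*q^2*v + 6*q*v^2 + 2*q + 3*v) + (6*q^2*v + 4*q*v^2 + 4*q + 3*v)^2)/(v^4*(2*q^2*v + q*v^2 + 2*q + v)^3)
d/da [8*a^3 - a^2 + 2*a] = 24*a^2 - 2*a + 2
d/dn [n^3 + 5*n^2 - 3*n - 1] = 3*n^2 + 10*n - 3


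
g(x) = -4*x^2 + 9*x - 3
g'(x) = 9 - 8*x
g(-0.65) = -10.54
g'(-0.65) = 14.20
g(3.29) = -16.69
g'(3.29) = -17.32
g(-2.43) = -48.49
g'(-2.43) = 28.44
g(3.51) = -20.69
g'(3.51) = -19.08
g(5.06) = -59.87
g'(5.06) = -31.48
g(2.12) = -1.90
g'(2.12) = -7.96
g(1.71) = 0.69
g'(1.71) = -4.68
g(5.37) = -70.02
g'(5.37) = -33.96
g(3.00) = -12.00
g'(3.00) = -15.00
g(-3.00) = -66.00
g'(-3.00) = 33.00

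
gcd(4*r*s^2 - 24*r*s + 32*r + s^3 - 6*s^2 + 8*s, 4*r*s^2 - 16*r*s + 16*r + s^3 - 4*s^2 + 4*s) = 4*r*s - 8*r + s^2 - 2*s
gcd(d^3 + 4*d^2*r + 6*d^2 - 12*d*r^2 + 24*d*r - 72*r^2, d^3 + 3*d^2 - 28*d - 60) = d + 6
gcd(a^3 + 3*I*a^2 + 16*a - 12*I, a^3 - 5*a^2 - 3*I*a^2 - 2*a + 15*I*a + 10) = a^2 - 3*I*a - 2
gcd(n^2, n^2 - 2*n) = n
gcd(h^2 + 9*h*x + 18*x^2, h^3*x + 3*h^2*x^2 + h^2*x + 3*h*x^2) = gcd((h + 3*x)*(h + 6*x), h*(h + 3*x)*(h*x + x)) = h + 3*x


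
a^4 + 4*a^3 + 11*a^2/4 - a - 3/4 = (a - 1/2)*(a + 1/2)*(a + 1)*(a + 3)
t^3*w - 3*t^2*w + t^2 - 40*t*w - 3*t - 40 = (t - 8)*(t + 5)*(t*w + 1)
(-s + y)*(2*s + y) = -2*s^2 + s*y + y^2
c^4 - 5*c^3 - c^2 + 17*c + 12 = (c - 4)*(c - 3)*(c + 1)^2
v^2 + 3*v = v*(v + 3)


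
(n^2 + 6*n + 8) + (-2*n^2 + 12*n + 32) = -n^2 + 18*n + 40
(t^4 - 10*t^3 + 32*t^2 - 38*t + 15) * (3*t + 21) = 3*t^5 - 9*t^4 - 114*t^3 + 558*t^2 - 753*t + 315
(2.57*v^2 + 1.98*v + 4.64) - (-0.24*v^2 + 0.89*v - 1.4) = 2.81*v^2 + 1.09*v + 6.04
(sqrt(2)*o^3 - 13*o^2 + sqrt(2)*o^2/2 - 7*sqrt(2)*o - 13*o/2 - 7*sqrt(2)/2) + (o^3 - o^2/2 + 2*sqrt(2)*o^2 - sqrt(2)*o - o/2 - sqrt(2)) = o^3 + sqrt(2)*o^3 - 27*o^2/2 + 5*sqrt(2)*o^2/2 - 8*sqrt(2)*o - 7*o - 9*sqrt(2)/2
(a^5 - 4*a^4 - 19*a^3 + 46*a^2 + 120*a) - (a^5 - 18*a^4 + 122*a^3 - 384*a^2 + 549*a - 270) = 14*a^4 - 141*a^3 + 430*a^2 - 429*a + 270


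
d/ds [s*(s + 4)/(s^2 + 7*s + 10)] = (3*s^2 + 20*s + 40)/(s^4 + 14*s^3 + 69*s^2 + 140*s + 100)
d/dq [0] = 0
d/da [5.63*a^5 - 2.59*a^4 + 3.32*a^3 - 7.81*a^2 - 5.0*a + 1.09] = 28.15*a^4 - 10.36*a^3 + 9.96*a^2 - 15.62*a - 5.0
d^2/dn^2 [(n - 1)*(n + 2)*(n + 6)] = 6*n + 14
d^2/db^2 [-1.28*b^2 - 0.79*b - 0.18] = -2.56000000000000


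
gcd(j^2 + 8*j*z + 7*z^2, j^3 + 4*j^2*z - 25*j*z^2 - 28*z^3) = j^2 + 8*j*z + 7*z^2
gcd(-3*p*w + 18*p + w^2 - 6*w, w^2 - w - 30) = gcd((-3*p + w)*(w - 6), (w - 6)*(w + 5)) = w - 6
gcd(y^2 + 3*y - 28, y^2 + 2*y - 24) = y - 4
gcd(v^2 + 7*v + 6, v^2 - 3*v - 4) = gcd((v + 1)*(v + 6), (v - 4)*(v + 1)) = v + 1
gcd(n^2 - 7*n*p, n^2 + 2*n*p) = n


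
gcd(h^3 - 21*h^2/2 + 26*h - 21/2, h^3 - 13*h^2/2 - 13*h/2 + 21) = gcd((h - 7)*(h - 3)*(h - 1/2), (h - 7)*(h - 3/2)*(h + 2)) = h - 7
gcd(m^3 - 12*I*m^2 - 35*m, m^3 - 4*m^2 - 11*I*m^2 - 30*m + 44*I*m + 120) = m - 5*I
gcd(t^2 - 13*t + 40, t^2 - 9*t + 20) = t - 5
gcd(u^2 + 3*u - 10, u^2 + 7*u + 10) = u + 5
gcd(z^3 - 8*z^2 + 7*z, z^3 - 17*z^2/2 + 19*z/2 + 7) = z - 7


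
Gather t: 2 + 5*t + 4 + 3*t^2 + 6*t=3*t^2 + 11*t + 6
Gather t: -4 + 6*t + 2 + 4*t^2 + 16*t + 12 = 4*t^2 + 22*t + 10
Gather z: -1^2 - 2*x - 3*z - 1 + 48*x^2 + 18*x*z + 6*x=48*x^2 + 4*x + z*(18*x - 3) - 2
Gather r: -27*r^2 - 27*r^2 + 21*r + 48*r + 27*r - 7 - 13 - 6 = -54*r^2 + 96*r - 26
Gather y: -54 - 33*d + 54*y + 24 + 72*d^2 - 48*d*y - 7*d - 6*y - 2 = 72*d^2 - 40*d + y*(48 - 48*d) - 32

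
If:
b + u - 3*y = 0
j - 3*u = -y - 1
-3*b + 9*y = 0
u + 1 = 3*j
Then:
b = -4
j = 1/3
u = 0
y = -4/3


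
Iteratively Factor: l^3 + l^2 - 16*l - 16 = (l - 4)*(l^2 + 5*l + 4) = (l - 4)*(l + 1)*(l + 4)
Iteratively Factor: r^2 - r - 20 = (r + 4)*(r - 5)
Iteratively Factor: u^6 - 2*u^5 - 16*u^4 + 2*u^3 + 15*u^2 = (u)*(u^5 - 2*u^4 - 16*u^3 + 2*u^2 + 15*u) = u*(u + 3)*(u^4 - 5*u^3 - u^2 + 5*u) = u*(u - 1)*(u + 3)*(u^3 - 4*u^2 - 5*u) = u*(u - 1)*(u + 1)*(u + 3)*(u^2 - 5*u) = u*(u - 5)*(u - 1)*(u + 1)*(u + 3)*(u)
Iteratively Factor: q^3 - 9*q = (q)*(q^2 - 9) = q*(q + 3)*(q - 3)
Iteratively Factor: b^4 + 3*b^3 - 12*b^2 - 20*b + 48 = (b + 3)*(b^3 - 12*b + 16) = (b - 2)*(b + 3)*(b^2 + 2*b - 8) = (b - 2)*(b + 3)*(b + 4)*(b - 2)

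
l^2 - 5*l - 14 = (l - 7)*(l + 2)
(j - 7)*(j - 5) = j^2 - 12*j + 35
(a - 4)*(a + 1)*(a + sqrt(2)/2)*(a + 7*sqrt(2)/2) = a^4 - 3*a^3 + 4*sqrt(2)*a^3 - 12*sqrt(2)*a^2 - a^2/2 - 16*sqrt(2)*a - 21*a/2 - 14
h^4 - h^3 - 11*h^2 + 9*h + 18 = (h - 3)*(h - 2)*(h + 1)*(h + 3)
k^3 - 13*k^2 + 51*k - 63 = (k - 7)*(k - 3)^2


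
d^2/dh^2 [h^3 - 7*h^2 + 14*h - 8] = 6*h - 14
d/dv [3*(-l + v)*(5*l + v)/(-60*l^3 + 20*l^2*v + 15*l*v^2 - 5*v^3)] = 3*((l - v)*(5*l + v)*(4*l^2 + 6*l*v - 3*v^2) - 2*(2*l + v)*(12*l^3 - 4*l^2*v - 3*l*v^2 + v^3))/(5*(12*l^3 - 4*l^2*v - 3*l*v^2 + v^3)^2)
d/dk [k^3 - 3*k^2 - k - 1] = 3*k^2 - 6*k - 1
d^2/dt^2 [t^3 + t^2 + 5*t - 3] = 6*t + 2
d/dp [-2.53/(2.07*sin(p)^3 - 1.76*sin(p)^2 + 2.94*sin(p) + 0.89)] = (15.7113*sin(p)^2 - 8.9056*sin(p) + 7.4382)*cos(p)/(2.07*sin(p)^3 - 1.76*sin(p)^2 + 2.94*sin(p) + 0.89)^2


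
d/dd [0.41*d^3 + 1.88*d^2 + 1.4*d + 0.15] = 1.23*d^2 + 3.76*d + 1.4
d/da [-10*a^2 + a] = 1 - 20*a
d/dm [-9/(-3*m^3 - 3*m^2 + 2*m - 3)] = 9*(-9*m^2 - 6*m + 2)/(3*m^3 + 3*m^2 - 2*m + 3)^2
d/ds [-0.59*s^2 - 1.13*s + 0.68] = -1.18*s - 1.13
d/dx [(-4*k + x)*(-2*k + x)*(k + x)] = 2*k^2 - 10*k*x + 3*x^2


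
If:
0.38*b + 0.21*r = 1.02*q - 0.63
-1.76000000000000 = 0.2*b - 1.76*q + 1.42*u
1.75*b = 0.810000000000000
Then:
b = 0.46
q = 0.806818181818182*u + 1.0525974025974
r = 3.91883116883117*u + 1.27506493506494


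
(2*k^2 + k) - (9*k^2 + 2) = -7*k^2 + k - 2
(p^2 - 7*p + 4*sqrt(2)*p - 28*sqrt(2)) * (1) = p^2 - 7*p + 4*sqrt(2)*p - 28*sqrt(2)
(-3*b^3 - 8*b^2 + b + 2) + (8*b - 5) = -3*b^3 - 8*b^2 + 9*b - 3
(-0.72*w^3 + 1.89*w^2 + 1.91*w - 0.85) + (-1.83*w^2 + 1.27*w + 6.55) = -0.72*w^3 + 0.0599999999999998*w^2 + 3.18*w + 5.7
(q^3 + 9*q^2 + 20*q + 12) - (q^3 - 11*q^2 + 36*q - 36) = 20*q^2 - 16*q + 48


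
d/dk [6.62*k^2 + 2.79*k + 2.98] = 13.24*k + 2.79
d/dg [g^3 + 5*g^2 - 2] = g*(3*g + 10)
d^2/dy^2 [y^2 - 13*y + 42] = 2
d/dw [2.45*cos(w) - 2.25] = -2.45*sin(w)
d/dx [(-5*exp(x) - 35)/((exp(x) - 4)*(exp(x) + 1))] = 5*(exp(2*x) + 14*exp(x) - 17)*exp(x)/(exp(4*x) - 6*exp(3*x) + exp(2*x) + 24*exp(x) + 16)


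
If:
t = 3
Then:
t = 3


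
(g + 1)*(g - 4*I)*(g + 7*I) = g^3 + g^2 + 3*I*g^2 + 28*g + 3*I*g + 28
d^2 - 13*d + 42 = (d - 7)*(d - 6)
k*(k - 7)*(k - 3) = k^3 - 10*k^2 + 21*k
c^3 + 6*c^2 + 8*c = c*(c + 2)*(c + 4)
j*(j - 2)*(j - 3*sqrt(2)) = j^3 - 3*sqrt(2)*j^2 - 2*j^2 + 6*sqrt(2)*j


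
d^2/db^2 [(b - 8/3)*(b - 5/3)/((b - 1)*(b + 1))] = 2*(-39*b^3 + 147*b^2 - 117*b + 49)/(9*(b^6 - 3*b^4 + 3*b^2 - 1))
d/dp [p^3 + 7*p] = 3*p^2 + 7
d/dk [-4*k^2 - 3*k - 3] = -8*k - 3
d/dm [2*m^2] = 4*m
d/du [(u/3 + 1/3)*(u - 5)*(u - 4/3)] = u^2 - 32*u/9 + 1/9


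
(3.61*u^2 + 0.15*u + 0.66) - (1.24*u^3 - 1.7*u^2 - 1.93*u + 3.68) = -1.24*u^3 + 5.31*u^2 + 2.08*u - 3.02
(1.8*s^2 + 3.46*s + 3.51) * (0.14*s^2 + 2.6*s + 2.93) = 0.252*s^4 + 5.1644*s^3 + 14.7614*s^2 + 19.2638*s + 10.2843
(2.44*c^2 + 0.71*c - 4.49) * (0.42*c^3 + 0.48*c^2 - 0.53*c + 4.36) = 1.0248*c^5 + 1.4694*c^4 - 2.8382*c^3 + 8.1069*c^2 + 5.4753*c - 19.5764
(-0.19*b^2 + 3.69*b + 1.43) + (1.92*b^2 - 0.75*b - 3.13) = 1.73*b^2 + 2.94*b - 1.7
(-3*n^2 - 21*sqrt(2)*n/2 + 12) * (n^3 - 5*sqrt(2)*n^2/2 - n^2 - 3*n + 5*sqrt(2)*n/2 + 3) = -3*n^5 - 3*sqrt(2)*n^4 + 3*n^4 + 3*sqrt(2)*n^3 + 147*n^3/2 - 147*n^2/2 + 3*sqrt(2)*n^2/2 - 36*n - 3*sqrt(2)*n/2 + 36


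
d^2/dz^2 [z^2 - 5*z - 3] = 2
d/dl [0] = 0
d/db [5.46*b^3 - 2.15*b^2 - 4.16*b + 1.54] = 16.38*b^2 - 4.3*b - 4.16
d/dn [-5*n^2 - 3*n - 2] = -10*n - 3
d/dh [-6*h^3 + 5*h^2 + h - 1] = -18*h^2 + 10*h + 1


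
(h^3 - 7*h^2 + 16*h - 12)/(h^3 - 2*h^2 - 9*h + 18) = (h - 2)/(h + 3)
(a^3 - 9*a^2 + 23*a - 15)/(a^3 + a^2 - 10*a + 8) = (a^2 - 8*a + 15)/(a^2 + 2*a - 8)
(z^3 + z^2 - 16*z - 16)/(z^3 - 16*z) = (z + 1)/z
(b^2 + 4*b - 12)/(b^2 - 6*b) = (b^2 + 4*b - 12)/(b*(b - 6))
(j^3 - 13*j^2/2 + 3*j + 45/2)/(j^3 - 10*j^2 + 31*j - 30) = (j + 3/2)/(j - 2)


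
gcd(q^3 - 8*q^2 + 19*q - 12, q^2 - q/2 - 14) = q - 4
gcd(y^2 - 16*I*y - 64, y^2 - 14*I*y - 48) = y - 8*I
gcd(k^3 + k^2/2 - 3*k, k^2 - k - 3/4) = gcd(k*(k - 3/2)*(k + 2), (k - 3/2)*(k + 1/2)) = k - 3/2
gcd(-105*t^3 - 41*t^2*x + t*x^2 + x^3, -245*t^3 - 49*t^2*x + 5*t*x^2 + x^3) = -35*t^2 - 2*t*x + x^2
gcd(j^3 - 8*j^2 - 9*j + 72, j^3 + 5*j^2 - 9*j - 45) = j^2 - 9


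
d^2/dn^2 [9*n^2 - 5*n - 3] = 18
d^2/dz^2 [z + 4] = 0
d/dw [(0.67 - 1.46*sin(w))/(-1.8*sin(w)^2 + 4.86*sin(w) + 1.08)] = (-2.628*sin(w)^2 + 2.412*sin(w) - 4.833)*cos(w)/(3.24*sin(w)^4 - 17.496*sin(w)^3 + 19.7316*sin(w)^2 + 10.4976*sin(w) + 1.1664)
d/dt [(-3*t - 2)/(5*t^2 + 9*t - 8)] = (15*t^2 + 20*t + 42)/(25*t^4 + 90*t^3 + t^2 - 144*t + 64)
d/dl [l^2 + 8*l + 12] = 2*l + 8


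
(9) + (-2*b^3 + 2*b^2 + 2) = -2*b^3 + 2*b^2 + 11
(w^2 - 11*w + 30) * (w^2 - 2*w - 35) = w^4 - 13*w^3 + 17*w^2 + 325*w - 1050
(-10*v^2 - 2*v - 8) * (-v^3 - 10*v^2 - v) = 10*v^5 + 102*v^4 + 38*v^3 + 82*v^2 + 8*v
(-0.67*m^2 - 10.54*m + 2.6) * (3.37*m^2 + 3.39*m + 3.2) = -2.2579*m^4 - 37.7911*m^3 - 29.1126*m^2 - 24.914*m + 8.32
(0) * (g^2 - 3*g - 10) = 0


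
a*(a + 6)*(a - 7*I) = a^3 + 6*a^2 - 7*I*a^2 - 42*I*a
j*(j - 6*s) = j^2 - 6*j*s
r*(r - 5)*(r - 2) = r^3 - 7*r^2 + 10*r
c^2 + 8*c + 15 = (c + 3)*(c + 5)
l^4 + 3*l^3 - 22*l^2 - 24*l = l*(l - 4)*(l + 1)*(l + 6)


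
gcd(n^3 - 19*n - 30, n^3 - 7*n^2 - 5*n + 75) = n^2 - 2*n - 15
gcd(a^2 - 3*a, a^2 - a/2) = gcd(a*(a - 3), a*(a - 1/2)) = a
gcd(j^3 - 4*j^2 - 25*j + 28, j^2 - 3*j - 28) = j^2 - 3*j - 28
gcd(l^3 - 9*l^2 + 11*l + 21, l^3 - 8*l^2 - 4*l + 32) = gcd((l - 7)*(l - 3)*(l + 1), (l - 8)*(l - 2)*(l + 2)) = 1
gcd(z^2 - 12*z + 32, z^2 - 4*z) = z - 4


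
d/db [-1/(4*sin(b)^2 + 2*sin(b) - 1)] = 2*(4*sin(b) + 1)*cos(b)/(4*sin(b)^2 + 2*sin(b) - 1)^2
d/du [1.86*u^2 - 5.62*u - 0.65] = 3.72*u - 5.62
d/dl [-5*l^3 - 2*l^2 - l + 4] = -15*l^2 - 4*l - 1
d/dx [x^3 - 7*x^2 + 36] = x*(3*x - 14)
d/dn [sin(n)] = cos(n)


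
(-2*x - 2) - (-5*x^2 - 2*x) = 5*x^2 - 2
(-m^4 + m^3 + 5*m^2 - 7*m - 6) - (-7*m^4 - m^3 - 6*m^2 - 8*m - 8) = 6*m^4 + 2*m^3 + 11*m^2 + m + 2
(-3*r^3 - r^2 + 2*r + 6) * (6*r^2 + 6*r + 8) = -18*r^5 - 24*r^4 - 18*r^3 + 40*r^2 + 52*r + 48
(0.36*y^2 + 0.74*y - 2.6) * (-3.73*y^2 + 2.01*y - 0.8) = -1.3428*y^4 - 2.0366*y^3 + 10.8974*y^2 - 5.818*y + 2.08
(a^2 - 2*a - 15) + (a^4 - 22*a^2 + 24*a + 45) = a^4 - 21*a^2 + 22*a + 30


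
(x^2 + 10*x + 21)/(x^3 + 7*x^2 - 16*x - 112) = (x + 3)/(x^2 - 16)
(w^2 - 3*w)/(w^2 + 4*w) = (w - 3)/(w + 4)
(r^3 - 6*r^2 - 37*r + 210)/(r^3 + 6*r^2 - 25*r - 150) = (r - 7)/(r + 5)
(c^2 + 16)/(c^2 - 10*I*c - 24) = (c + 4*I)/(c - 6*I)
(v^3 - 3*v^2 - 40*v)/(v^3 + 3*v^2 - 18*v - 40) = v*(v - 8)/(v^2 - 2*v - 8)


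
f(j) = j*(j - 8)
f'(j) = 2*j - 8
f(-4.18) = 50.91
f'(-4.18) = -16.36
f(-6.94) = 103.68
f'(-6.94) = -21.88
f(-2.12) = 21.45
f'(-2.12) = -12.24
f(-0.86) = 7.62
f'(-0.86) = -9.72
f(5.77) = -12.87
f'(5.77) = 3.54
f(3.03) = -15.06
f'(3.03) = -1.94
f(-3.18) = 35.55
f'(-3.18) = -14.36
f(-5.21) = 68.82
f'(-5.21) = -18.42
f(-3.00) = 33.00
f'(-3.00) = -14.00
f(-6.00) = 84.00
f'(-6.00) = -20.00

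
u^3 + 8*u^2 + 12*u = u*(u + 2)*(u + 6)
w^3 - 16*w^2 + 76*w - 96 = (w - 8)*(w - 6)*(w - 2)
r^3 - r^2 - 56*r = r*(r - 8)*(r + 7)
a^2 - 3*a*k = a*(a - 3*k)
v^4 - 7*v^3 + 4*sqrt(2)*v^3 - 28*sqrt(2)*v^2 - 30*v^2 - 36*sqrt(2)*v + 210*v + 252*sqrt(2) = (v - 7)*(v - 3*sqrt(2))*(v + sqrt(2))*(v + 6*sqrt(2))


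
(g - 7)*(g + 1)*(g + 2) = g^3 - 4*g^2 - 19*g - 14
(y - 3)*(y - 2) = y^2 - 5*y + 6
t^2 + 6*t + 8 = (t + 2)*(t + 4)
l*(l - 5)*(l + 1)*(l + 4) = l^4 - 21*l^2 - 20*l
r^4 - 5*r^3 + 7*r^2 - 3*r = r*(r - 3)*(r - 1)^2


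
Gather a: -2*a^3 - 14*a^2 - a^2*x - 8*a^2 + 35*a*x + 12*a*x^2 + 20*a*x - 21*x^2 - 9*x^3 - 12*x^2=-2*a^3 + a^2*(-x - 22) + a*(12*x^2 + 55*x) - 9*x^3 - 33*x^2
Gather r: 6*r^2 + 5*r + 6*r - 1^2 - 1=6*r^2 + 11*r - 2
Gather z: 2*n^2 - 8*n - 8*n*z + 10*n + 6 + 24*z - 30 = 2*n^2 + 2*n + z*(24 - 8*n) - 24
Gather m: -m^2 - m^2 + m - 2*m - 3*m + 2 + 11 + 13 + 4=-2*m^2 - 4*m + 30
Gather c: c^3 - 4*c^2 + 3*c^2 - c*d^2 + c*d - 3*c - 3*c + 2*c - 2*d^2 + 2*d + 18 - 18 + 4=c^3 - c^2 + c*(-d^2 + d - 4) - 2*d^2 + 2*d + 4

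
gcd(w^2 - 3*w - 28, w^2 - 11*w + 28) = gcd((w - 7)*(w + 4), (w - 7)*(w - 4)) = w - 7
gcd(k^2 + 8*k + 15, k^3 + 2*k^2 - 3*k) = k + 3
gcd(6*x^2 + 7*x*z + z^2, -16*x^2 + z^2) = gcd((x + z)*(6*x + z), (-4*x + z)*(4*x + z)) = 1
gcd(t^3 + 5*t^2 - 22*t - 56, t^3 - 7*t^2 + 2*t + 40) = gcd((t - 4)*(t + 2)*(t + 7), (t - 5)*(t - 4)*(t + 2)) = t^2 - 2*t - 8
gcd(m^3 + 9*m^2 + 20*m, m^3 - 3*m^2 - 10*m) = m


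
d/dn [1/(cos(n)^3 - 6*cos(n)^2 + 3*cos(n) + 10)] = 3*(cos(n)^2 - 4*cos(n) + 1)*sin(n)/(cos(n)^3 - 6*cos(n)^2 + 3*cos(n) + 10)^2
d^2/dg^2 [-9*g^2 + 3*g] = -18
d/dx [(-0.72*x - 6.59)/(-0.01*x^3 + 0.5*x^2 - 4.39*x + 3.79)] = (-0.0144*x^3 + 0.1623*x^2 + 6.59*x - 31.6589)/(0.0001*x^6 - 0.01*x^5 + 0.3378*x^4 - 4.4658*x^3 + 23.0621*x^2 - 33.2762*x + 14.3641)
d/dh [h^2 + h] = 2*h + 1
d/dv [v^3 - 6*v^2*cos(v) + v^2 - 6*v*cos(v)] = 6*v^2*sin(v) + 3*v^2 + 6*v*sin(v) - 12*v*cos(v) + 2*v - 6*cos(v)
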